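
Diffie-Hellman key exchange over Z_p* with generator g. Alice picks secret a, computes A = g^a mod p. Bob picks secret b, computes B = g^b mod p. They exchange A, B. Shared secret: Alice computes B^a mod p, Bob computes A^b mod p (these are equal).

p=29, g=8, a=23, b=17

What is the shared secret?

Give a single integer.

Answer: 11

Derivation:
A = 8^23 mod 29  (bits of 23 = 10111)
  bit 0 = 1: r = r^2 * 8 mod 29 = 1^2 * 8 = 1*8 = 8
  bit 1 = 0: r = r^2 mod 29 = 8^2 = 6
  bit 2 = 1: r = r^2 * 8 mod 29 = 6^2 * 8 = 7*8 = 27
  bit 3 = 1: r = r^2 * 8 mod 29 = 27^2 * 8 = 4*8 = 3
  bit 4 = 1: r = r^2 * 8 mod 29 = 3^2 * 8 = 9*8 = 14
  -> A = 14
B = 8^17 mod 29  (bits of 17 = 10001)
  bit 0 = 1: r = r^2 * 8 mod 29 = 1^2 * 8 = 1*8 = 8
  bit 1 = 0: r = r^2 mod 29 = 8^2 = 6
  bit 2 = 0: r = r^2 mod 29 = 6^2 = 7
  bit 3 = 0: r = r^2 mod 29 = 7^2 = 20
  bit 4 = 1: r = r^2 * 8 mod 29 = 20^2 * 8 = 23*8 = 10
  -> B = 10
s = B^a = 10^23 mod 29  (bits of 23 = 10111)
  bit 0 = 1: r = r^2 * 10 mod 29 = 1^2 * 10 = 1*10 = 10
  bit 1 = 0: r = r^2 mod 29 = 10^2 = 13
  bit 2 = 1: r = r^2 * 10 mod 29 = 13^2 * 10 = 24*10 = 8
  bit 3 = 1: r = r^2 * 10 mod 29 = 8^2 * 10 = 6*10 = 2
  bit 4 = 1: r = r^2 * 10 mod 29 = 2^2 * 10 = 4*10 = 11
  -> s = B^a = 11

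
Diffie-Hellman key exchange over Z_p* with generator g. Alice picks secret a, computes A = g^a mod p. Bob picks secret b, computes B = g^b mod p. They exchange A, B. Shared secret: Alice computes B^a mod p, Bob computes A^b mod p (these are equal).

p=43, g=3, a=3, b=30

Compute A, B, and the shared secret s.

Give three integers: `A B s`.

Answer: 27 11 41

Derivation:
A = 3^3 mod 43  (bits of 3 = 11)
  bit 0 = 1: r = r^2 * 3 mod 43 = 1^2 * 3 = 1*3 = 3
  bit 1 = 1: r = r^2 * 3 mod 43 = 3^2 * 3 = 9*3 = 27
  -> A = 27
B = 3^30 mod 43  (bits of 30 = 11110)
  bit 0 = 1: r = r^2 * 3 mod 43 = 1^2 * 3 = 1*3 = 3
  bit 1 = 1: r = r^2 * 3 mod 43 = 3^2 * 3 = 9*3 = 27
  bit 2 = 1: r = r^2 * 3 mod 43 = 27^2 * 3 = 41*3 = 37
  bit 3 = 1: r = r^2 * 3 mod 43 = 37^2 * 3 = 36*3 = 22
  bit 4 = 0: r = r^2 mod 43 = 22^2 = 11
  -> B = 11
s = B^a = 11^3 mod 43  (bits of 3 = 11)
  bit 0 = 1: r = r^2 * 11 mod 43 = 1^2 * 11 = 1*11 = 11
  bit 1 = 1: r = r^2 * 11 mod 43 = 11^2 * 11 = 35*11 = 41
  -> s = B^a = 41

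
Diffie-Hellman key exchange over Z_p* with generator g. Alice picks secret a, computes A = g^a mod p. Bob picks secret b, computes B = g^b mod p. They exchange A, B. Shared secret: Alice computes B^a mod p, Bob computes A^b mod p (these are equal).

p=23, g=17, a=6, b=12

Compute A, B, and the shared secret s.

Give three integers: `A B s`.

A = 17^6 mod 23  (bits of 6 = 110)
  bit 0 = 1: r = r^2 * 17 mod 23 = 1^2 * 17 = 1*17 = 17
  bit 1 = 1: r = r^2 * 17 mod 23 = 17^2 * 17 = 13*17 = 14
  bit 2 = 0: r = r^2 mod 23 = 14^2 = 12
  -> A = 12
B = 17^12 mod 23  (bits of 12 = 1100)
  bit 0 = 1: r = r^2 * 17 mod 23 = 1^2 * 17 = 1*17 = 17
  bit 1 = 1: r = r^2 * 17 mod 23 = 17^2 * 17 = 13*17 = 14
  bit 2 = 0: r = r^2 mod 23 = 14^2 = 12
  bit 3 = 0: r = r^2 mod 23 = 12^2 = 6
  -> B = 6
s = B^a = 6^6 mod 23  (bits of 6 = 110)
  bit 0 = 1: r = r^2 * 6 mod 23 = 1^2 * 6 = 1*6 = 6
  bit 1 = 1: r = r^2 * 6 mod 23 = 6^2 * 6 = 13*6 = 9
  bit 2 = 0: r = r^2 mod 23 = 9^2 = 12
  -> s = B^a = 12

Answer: 12 6 12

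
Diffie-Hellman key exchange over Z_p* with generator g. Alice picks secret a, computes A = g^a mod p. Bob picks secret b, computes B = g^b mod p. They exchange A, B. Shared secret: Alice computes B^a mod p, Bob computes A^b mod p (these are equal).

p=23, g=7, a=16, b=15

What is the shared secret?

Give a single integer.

Answer: 8

Derivation:
A = 7^16 mod 23  (bits of 16 = 10000)
  bit 0 = 1: r = r^2 * 7 mod 23 = 1^2 * 7 = 1*7 = 7
  bit 1 = 0: r = r^2 mod 23 = 7^2 = 3
  bit 2 = 0: r = r^2 mod 23 = 3^2 = 9
  bit 3 = 0: r = r^2 mod 23 = 9^2 = 12
  bit 4 = 0: r = r^2 mod 23 = 12^2 = 6
  -> A = 6
B = 7^15 mod 23  (bits of 15 = 1111)
  bit 0 = 1: r = r^2 * 7 mod 23 = 1^2 * 7 = 1*7 = 7
  bit 1 = 1: r = r^2 * 7 mod 23 = 7^2 * 7 = 3*7 = 21
  bit 2 = 1: r = r^2 * 7 mod 23 = 21^2 * 7 = 4*7 = 5
  bit 3 = 1: r = r^2 * 7 mod 23 = 5^2 * 7 = 2*7 = 14
  -> B = 14
s = B^a = 14^16 mod 23  (bits of 16 = 10000)
  bit 0 = 1: r = r^2 * 14 mod 23 = 1^2 * 14 = 1*14 = 14
  bit 1 = 0: r = r^2 mod 23 = 14^2 = 12
  bit 2 = 0: r = r^2 mod 23 = 12^2 = 6
  bit 3 = 0: r = r^2 mod 23 = 6^2 = 13
  bit 4 = 0: r = r^2 mod 23 = 13^2 = 8
  -> s = B^a = 8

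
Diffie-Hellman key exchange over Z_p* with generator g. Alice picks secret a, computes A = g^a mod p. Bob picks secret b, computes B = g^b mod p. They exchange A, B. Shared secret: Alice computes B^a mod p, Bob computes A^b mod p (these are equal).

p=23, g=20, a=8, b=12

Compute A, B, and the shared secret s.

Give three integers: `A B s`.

Answer: 6 3 6

Derivation:
A = 20^8 mod 23  (bits of 8 = 1000)
  bit 0 = 1: r = r^2 * 20 mod 23 = 1^2 * 20 = 1*20 = 20
  bit 1 = 0: r = r^2 mod 23 = 20^2 = 9
  bit 2 = 0: r = r^2 mod 23 = 9^2 = 12
  bit 3 = 0: r = r^2 mod 23 = 12^2 = 6
  -> A = 6
B = 20^12 mod 23  (bits of 12 = 1100)
  bit 0 = 1: r = r^2 * 20 mod 23 = 1^2 * 20 = 1*20 = 20
  bit 1 = 1: r = r^2 * 20 mod 23 = 20^2 * 20 = 9*20 = 19
  bit 2 = 0: r = r^2 mod 23 = 19^2 = 16
  bit 3 = 0: r = r^2 mod 23 = 16^2 = 3
  -> B = 3
s = B^a = 3^8 mod 23  (bits of 8 = 1000)
  bit 0 = 1: r = r^2 * 3 mod 23 = 1^2 * 3 = 1*3 = 3
  bit 1 = 0: r = r^2 mod 23 = 3^2 = 9
  bit 2 = 0: r = r^2 mod 23 = 9^2 = 12
  bit 3 = 0: r = r^2 mod 23 = 12^2 = 6
  -> s = B^a = 6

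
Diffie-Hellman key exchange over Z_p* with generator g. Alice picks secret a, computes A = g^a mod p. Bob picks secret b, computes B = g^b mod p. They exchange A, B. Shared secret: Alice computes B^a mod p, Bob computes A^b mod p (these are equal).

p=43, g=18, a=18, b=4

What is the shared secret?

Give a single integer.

Answer: 11

Derivation:
A = 18^18 mod 43  (bits of 18 = 10010)
  bit 0 = 1: r = r^2 * 18 mod 43 = 1^2 * 18 = 1*18 = 18
  bit 1 = 0: r = r^2 mod 43 = 18^2 = 23
  bit 2 = 0: r = r^2 mod 43 = 23^2 = 13
  bit 3 = 1: r = r^2 * 18 mod 43 = 13^2 * 18 = 40*18 = 32
  bit 4 = 0: r = r^2 mod 43 = 32^2 = 35
  -> A = 35
B = 18^4 mod 43  (bits of 4 = 100)
  bit 0 = 1: r = r^2 * 18 mod 43 = 1^2 * 18 = 1*18 = 18
  bit 1 = 0: r = r^2 mod 43 = 18^2 = 23
  bit 2 = 0: r = r^2 mod 43 = 23^2 = 13
  -> B = 13
s = B^a = 13^18 mod 43  (bits of 18 = 10010)
  bit 0 = 1: r = r^2 * 13 mod 43 = 1^2 * 13 = 1*13 = 13
  bit 1 = 0: r = r^2 mod 43 = 13^2 = 40
  bit 2 = 0: r = r^2 mod 43 = 40^2 = 9
  bit 3 = 1: r = r^2 * 13 mod 43 = 9^2 * 13 = 38*13 = 21
  bit 4 = 0: r = r^2 mod 43 = 21^2 = 11
  -> s = B^a = 11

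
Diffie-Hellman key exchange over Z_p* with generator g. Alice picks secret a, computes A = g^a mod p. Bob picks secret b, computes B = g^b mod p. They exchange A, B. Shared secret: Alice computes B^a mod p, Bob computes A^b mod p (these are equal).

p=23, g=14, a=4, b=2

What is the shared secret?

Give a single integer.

A = 14^4 mod 23  (bits of 4 = 100)
  bit 0 = 1: r = r^2 * 14 mod 23 = 1^2 * 14 = 1*14 = 14
  bit 1 = 0: r = r^2 mod 23 = 14^2 = 12
  bit 2 = 0: r = r^2 mod 23 = 12^2 = 6
  -> A = 6
B = 14^2 mod 23  (bits of 2 = 10)
  bit 0 = 1: r = r^2 * 14 mod 23 = 1^2 * 14 = 1*14 = 14
  bit 1 = 0: r = r^2 mod 23 = 14^2 = 12
  -> B = 12
s = B^a = 12^4 mod 23  (bits of 4 = 100)
  bit 0 = 1: r = r^2 * 12 mod 23 = 1^2 * 12 = 1*12 = 12
  bit 1 = 0: r = r^2 mod 23 = 12^2 = 6
  bit 2 = 0: r = r^2 mod 23 = 6^2 = 13
  -> s = B^a = 13

Answer: 13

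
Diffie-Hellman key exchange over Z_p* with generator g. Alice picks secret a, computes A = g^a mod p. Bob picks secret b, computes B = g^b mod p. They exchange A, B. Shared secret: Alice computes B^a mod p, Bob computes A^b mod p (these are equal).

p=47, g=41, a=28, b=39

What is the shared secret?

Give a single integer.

Answer: 14

Derivation:
A = 41^28 mod 47  (bits of 28 = 11100)
  bit 0 = 1: r = r^2 * 41 mod 47 = 1^2 * 41 = 1*41 = 41
  bit 1 = 1: r = r^2 * 41 mod 47 = 41^2 * 41 = 36*41 = 19
  bit 2 = 1: r = r^2 * 41 mod 47 = 19^2 * 41 = 32*41 = 43
  bit 3 = 0: r = r^2 mod 47 = 43^2 = 16
  bit 4 = 0: r = r^2 mod 47 = 16^2 = 21
  -> A = 21
B = 41^39 mod 47  (bits of 39 = 100111)
  bit 0 = 1: r = r^2 * 41 mod 47 = 1^2 * 41 = 1*41 = 41
  bit 1 = 0: r = r^2 mod 47 = 41^2 = 36
  bit 2 = 0: r = r^2 mod 47 = 36^2 = 27
  bit 3 = 1: r = r^2 * 41 mod 47 = 27^2 * 41 = 24*41 = 44
  bit 4 = 1: r = r^2 * 41 mod 47 = 44^2 * 41 = 9*41 = 40
  bit 5 = 1: r = r^2 * 41 mod 47 = 40^2 * 41 = 2*41 = 35
  -> B = 35
s = B^a = 35^28 mod 47  (bits of 28 = 11100)
  bit 0 = 1: r = r^2 * 35 mod 47 = 1^2 * 35 = 1*35 = 35
  bit 1 = 1: r = r^2 * 35 mod 47 = 35^2 * 35 = 3*35 = 11
  bit 2 = 1: r = r^2 * 35 mod 47 = 11^2 * 35 = 27*35 = 5
  bit 3 = 0: r = r^2 mod 47 = 5^2 = 25
  bit 4 = 0: r = r^2 mod 47 = 25^2 = 14
  -> s = B^a = 14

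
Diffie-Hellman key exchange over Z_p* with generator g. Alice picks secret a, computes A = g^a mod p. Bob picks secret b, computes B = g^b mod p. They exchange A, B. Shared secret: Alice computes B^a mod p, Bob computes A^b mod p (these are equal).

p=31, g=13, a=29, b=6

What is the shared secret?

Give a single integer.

Answer: 2

Derivation:
A = 13^29 mod 31  (bits of 29 = 11101)
  bit 0 = 1: r = r^2 * 13 mod 31 = 1^2 * 13 = 1*13 = 13
  bit 1 = 1: r = r^2 * 13 mod 31 = 13^2 * 13 = 14*13 = 27
  bit 2 = 1: r = r^2 * 13 mod 31 = 27^2 * 13 = 16*13 = 22
  bit 3 = 0: r = r^2 mod 31 = 22^2 = 19
  bit 4 = 1: r = r^2 * 13 mod 31 = 19^2 * 13 = 20*13 = 12
  -> A = 12
B = 13^6 mod 31  (bits of 6 = 110)
  bit 0 = 1: r = r^2 * 13 mod 31 = 1^2 * 13 = 1*13 = 13
  bit 1 = 1: r = r^2 * 13 mod 31 = 13^2 * 13 = 14*13 = 27
  bit 2 = 0: r = r^2 mod 31 = 27^2 = 16
  -> B = 16
s = B^a = 16^29 mod 31  (bits of 29 = 11101)
  bit 0 = 1: r = r^2 * 16 mod 31 = 1^2 * 16 = 1*16 = 16
  bit 1 = 1: r = r^2 * 16 mod 31 = 16^2 * 16 = 8*16 = 4
  bit 2 = 1: r = r^2 * 16 mod 31 = 4^2 * 16 = 16*16 = 8
  bit 3 = 0: r = r^2 mod 31 = 8^2 = 2
  bit 4 = 1: r = r^2 * 16 mod 31 = 2^2 * 16 = 4*16 = 2
  -> s = B^a = 2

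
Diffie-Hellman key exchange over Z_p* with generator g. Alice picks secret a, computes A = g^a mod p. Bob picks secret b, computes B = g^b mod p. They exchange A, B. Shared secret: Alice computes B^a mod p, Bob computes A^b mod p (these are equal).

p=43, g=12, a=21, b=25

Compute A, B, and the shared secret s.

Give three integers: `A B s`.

Answer: 42 33 42

Derivation:
A = 12^21 mod 43  (bits of 21 = 10101)
  bit 0 = 1: r = r^2 * 12 mod 43 = 1^2 * 12 = 1*12 = 12
  bit 1 = 0: r = r^2 mod 43 = 12^2 = 15
  bit 2 = 1: r = r^2 * 12 mod 43 = 15^2 * 12 = 10*12 = 34
  bit 3 = 0: r = r^2 mod 43 = 34^2 = 38
  bit 4 = 1: r = r^2 * 12 mod 43 = 38^2 * 12 = 25*12 = 42
  -> A = 42
B = 12^25 mod 43  (bits of 25 = 11001)
  bit 0 = 1: r = r^2 * 12 mod 43 = 1^2 * 12 = 1*12 = 12
  bit 1 = 1: r = r^2 * 12 mod 43 = 12^2 * 12 = 15*12 = 8
  bit 2 = 0: r = r^2 mod 43 = 8^2 = 21
  bit 3 = 0: r = r^2 mod 43 = 21^2 = 11
  bit 4 = 1: r = r^2 * 12 mod 43 = 11^2 * 12 = 35*12 = 33
  -> B = 33
s = B^a = 33^21 mod 43  (bits of 21 = 10101)
  bit 0 = 1: r = r^2 * 33 mod 43 = 1^2 * 33 = 1*33 = 33
  bit 1 = 0: r = r^2 mod 43 = 33^2 = 14
  bit 2 = 1: r = r^2 * 33 mod 43 = 14^2 * 33 = 24*33 = 18
  bit 3 = 0: r = r^2 mod 43 = 18^2 = 23
  bit 4 = 1: r = r^2 * 33 mod 43 = 23^2 * 33 = 13*33 = 42
  -> s = B^a = 42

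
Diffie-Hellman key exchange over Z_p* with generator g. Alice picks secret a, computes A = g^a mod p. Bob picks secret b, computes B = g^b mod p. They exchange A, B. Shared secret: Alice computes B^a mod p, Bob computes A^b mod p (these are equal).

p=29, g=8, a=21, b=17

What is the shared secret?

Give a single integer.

A = 8^21 mod 29  (bits of 21 = 10101)
  bit 0 = 1: r = r^2 * 8 mod 29 = 1^2 * 8 = 1*8 = 8
  bit 1 = 0: r = r^2 mod 29 = 8^2 = 6
  bit 2 = 1: r = r^2 * 8 mod 29 = 6^2 * 8 = 7*8 = 27
  bit 3 = 0: r = r^2 mod 29 = 27^2 = 4
  bit 4 = 1: r = r^2 * 8 mod 29 = 4^2 * 8 = 16*8 = 12
  -> A = 12
B = 8^17 mod 29  (bits of 17 = 10001)
  bit 0 = 1: r = r^2 * 8 mod 29 = 1^2 * 8 = 1*8 = 8
  bit 1 = 0: r = r^2 mod 29 = 8^2 = 6
  bit 2 = 0: r = r^2 mod 29 = 6^2 = 7
  bit 3 = 0: r = r^2 mod 29 = 7^2 = 20
  bit 4 = 1: r = r^2 * 8 mod 29 = 20^2 * 8 = 23*8 = 10
  -> B = 10
s = B^a = 10^21 mod 29  (bits of 21 = 10101)
  bit 0 = 1: r = r^2 * 10 mod 29 = 1^2 * 10 = 1*10 = 10
  bit 1 = 0: r = r^2 mod 29 = 10^2 = 13
  bit 2 = 1: r = r^2 * 10 mod 29 = 13^2 * 10 = 24*10 = 8
  bit 3 = 0: r = r^2 mod 29 = 8^2 = 6
  bit 4 = 1: r = r^2 * 10 mod 29 = 6^2 * 10 = 7*10 = 12
  -> s = B^a = 12

Answer: 12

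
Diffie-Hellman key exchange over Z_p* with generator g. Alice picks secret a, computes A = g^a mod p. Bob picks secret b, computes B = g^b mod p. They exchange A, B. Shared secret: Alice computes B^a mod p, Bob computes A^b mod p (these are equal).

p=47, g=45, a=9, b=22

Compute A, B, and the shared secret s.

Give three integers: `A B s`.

Answer: 5 24 28

Derivation:
A = 45^9 mod 47  (bits of 9 = 1001)
  bit 0 = 1: r = r^2 * 45 mod 47 = 1^2 * 45 = 1*45 = 45
  bit 1 = 0: r = r^2 mod 47 = 45^2 = 4
  bit 2 = 0: r = r^2 mod 47 = 4^2 = 16
  bit 3 = 1: r = r^2 * 45 mod 47 = 16^2 * 45 = 21*45 = 5
  -> A = 5
B = 45^22 mod 47  (bits of 22 = 10110)
  bit 0 = 1: r = r^2 * 45 mod 47 = 1^2 * 45 = 1*45 = 45
  bit 1 = 0: r = r^2 mod 47 = 45^2 = 4
  bit 2 = 1: r = r^2 * 45 mod 47 = 4^2 * 45 = 16*45 = 15
  bit 3 = 1: r = r^2 * 45 mod 47 = 15^2 * 45 = 37*45 = 20
  bit 4 = 0: r = r^2 mod 47 = 20^2 = 24
  -> B = 24
s = B^a = 24^9 mod 47  (bits of 9 = 1001)
  bit 0 = 1: r = r^2 * 24 mod 47 = 1^2 * 24 = 1*24 = 24
  bit 1 = 0: r = r^2 mod 47 = 24^2 = 12
  bit 2 = 0: r = r^2 mod 47 = 12^2 = 3
  bit 3 = 1: r = r^2 * 24 mod 47 = 3^2 * 24 = 9*24 = 28
  -> s = B^a = 28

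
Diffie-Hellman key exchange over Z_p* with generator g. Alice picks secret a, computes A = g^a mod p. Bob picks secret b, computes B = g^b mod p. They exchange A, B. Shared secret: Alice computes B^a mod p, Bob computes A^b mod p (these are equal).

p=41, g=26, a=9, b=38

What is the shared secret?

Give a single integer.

Answer: 21

Derivation:
A = 26^9 mod 41  (bits of 9 = 1001)
  bit 0 = 1: r = r^2 * 26 mod 41 = 1^2 * 26 = 1*26 = 26
  bit 1 = 0: r = r^2 mod 41 = 26^2 = 20
  bit 2 = 0: r = r^2 mod 41 = 20^2 = 31
  bit 3 = 1: r = r^2 * 26 mod 41 = 31^2 * 26 = 18*26 = 17
  -> A = 17
B = 26^38 mod 41  (bits of 38 = 100110)
  bit 0 = 1: r = r^2 * 26 mod 41 = 1^2 * 26 = 1*26 = 26
  bit 1 = 0: r = r^2 mod 41 = 26^2 = 20
  bit 2 = 0: r = r^2 mod 41 = 20^2 = 31
  bit 3 = 1: r = r^2 * 26 mod 41 = 31^2 * 26 = 18*26 = 17
  bit 4 = 1: r = r^2 * 26 mod 41 = 17^2 * 26 = 2*26 = 11
  bit 5 = 0: r = r^2 mod 41 = 11^2 = 39
  -> B = 39
s = B^a = 39^9 mod 41  (bits of 9 = 1001)
  bit 0 = 1: r = r^2 * 39 mod 41 = 1^2 * 39 = 1*39 = 39
  bit 1 = 0: r = r^2 mod 41 = 39^2 = 4
  bit 2 = 0: r = r^2 mod 41 = 4^2 = 16
  bit 3 = 1: r = r^2 * 39 mod 41 = 16^2 * 39 = 10*39 = 21
  -> s = B^a = 21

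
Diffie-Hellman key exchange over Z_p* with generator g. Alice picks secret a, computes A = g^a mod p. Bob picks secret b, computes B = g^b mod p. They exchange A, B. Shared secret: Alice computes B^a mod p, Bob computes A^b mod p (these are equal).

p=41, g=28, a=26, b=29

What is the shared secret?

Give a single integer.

Answer: 21

Derivation:
A = 28^26 mod 41  (bits of 26 = 11010)
  bit 0 = 1: r = r^2 * 28 mod 41 = 1^2 * 28 = 1*28 = 28
  bit 1 = 1: r = r^2 * 28 mod 41 = 28^2 * 28 = 5*28 = 17
  bit 2 = 0: r = r^2 mod 41 = 17^2 = 2
  bit 3 = 1: r = r^2 * 28 mod 41 = 2^2 * 28 = 4*28 = 30
  bit 4 = 0: r = r^2 mod 41 = 30^2 = 39
  -> A = 39
B = 28^29 mod 41  (bits of 29 = 11101)
  bit 0 = 1: r = r^2 * 28 mod 41 = 1^2 * 28 = 1*28 = 28
  bit 1 = 1: r = r^2 * 28 mod 41 = 28^2 * 28 = 5*28 = 17
  bit 2 = 1: r = r^2 * 28 mod 41 = 17^2 * 28 = 2*28 = 15
  bit 3 = 0: r = r^2 mod 41 = 15^2 = 20
  bit 4 = 1: r = r^2 * 28 mod 41 = 20^2 * 28 = 31*28 = 7
  -> B = 7
s = B^a = 7^26 mod 41  (bits of 26 = 11010)
  bit 0 = 1: r = r^2 * 7 mod 41 = 1^2 * 7 = 1*7 = 7
  bit 1 = 1: r = r^2 * 7 mod 41 = 7^2 * 7 = 8*7 = 15
  bit 2 = 0: r = r^2 mod 41 = 15^2 = 20
  bit 3 = 1: r = r^2 * 7 mod 41 = 20^2 * 7 = 31*7 = 12
  bit 4 = 0: r = r^2 mod 41 = 12^2 = 21
  -> s = B^a = 21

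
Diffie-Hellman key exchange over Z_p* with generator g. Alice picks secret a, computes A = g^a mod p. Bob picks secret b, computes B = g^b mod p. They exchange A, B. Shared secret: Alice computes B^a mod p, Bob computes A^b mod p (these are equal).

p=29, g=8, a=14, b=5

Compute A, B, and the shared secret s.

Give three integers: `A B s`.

Answer: 28 27 28

Derivation:
A = 8^14 mod 29  (bits of 14 = 1110)
  bit 0 = 1: r = r^2 * 8 mod 29 = 1^2 * 8 = 1*8 = 8
  bit 1 = 1: r = r^2 * 8 mod 29 = 8^2 * 8 = 6*8 = 19
  bit 2 = 1: r = r^2 * 8 mod 29 = 19^2 * 8 = 13*8 = 17
  bit 3 = 0: r = r^2 mod 29 = 17^2 = 28
  -> A = 28
B = 8^5 mod 29  (bits of 5 = 101)
  bit 0 = 1: r = r^2 * 8 mod 29 = 1^2 * 8 = 1*8 = 8
  bit 1 = 0: r = r^2 mod 29 = 8^2 = 6
  bit 2 = 1: r = r^2 * 8 mod 29 = 6^2 * 8 = 7*8 = 27
  -> B = 27
s = B^a = 27^14 mod 29  (bits of 14 = 1110)
  bit 0 = 1: r = r^2 * 27 mod 29 = 1^2 * 27 = 1*27 = 27
  bit 1 = 1: r = r^2 * 27 mod 29 = 27^2 * 27 = 4*27 = 21
  bit 2 = 1: r = r^2 * 27 mod 29 = 21^2 * 27 = 6*27 = 17
  bit 3 = 0: r = r^2 mod 29 = 17^2 = 28
  -> s = B^a = 28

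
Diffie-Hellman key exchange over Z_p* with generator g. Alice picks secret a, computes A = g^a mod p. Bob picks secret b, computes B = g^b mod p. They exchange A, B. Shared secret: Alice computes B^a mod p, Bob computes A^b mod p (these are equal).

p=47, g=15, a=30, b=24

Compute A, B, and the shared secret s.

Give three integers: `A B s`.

Answer: 7 32 7

Derivation:
A = 15^30 mod 47  (bits of 30 = 11110)
  bit 0 = 1: r = r^2 * 15 mod 47 = 1^2 * 15 = 1*15 = 15
  bit 1 = 1: r = r^2 * 15 mod 47 = 15^2 * 15 = 37*15 = 38
  bit 2 = 1: r = r^2 * 15 mod 47 = 38^2 * 15 = 34*15 = 40
  bit 3 = 1: r = r^2 * 15 mod 47 = 40^2 * 15 = 2*15 = 30
  bit 4 = 0: r = r^2 mod 47 = 30^2 = 7
  -> A = 7
B = 15^24 mod 47  (bits of 24 = 11000)
  bit 0 = 1: r = r^2 * 15 mod 47 = 1^2 * 15 = 1*15 = 15
  bit 1 = 1: r = r^2 * 15 mod 47 = 15^2 * 15 = 37*15 = 38
  bit 2 = 0: r = r^2 mod 47 = 38^2 = 34
  bit 3 = 0: r = r^2 mod 47 = 34^2 = 28
  bit 4 = 0: r = r^2 mod 47 = 28^2 = 32
  -> B = 32
s = B^a = 32^30 mod 47  (bits of 30 = 11110)
  bit 0 = 1: r = r^2 * 32 mod 47 = 1^2 * 32 = 1*32 = 32
  bit 1 = 1: r = r^2 * 32 mod 47 = 32^2 * 32 = 37*32 = 9
  bit 2 = 1: r = r^2 * 32 mod 47 = 9^2 * 32 = 34*32 = 7
  bit 3 = 1: r = r^2 * 32 mod 47 = 7^2 * 32 = 2*32 = 17
  bit 4 = 0: r = r^2 mod 47 = 17^2 = 7
  -> s = B^a = 7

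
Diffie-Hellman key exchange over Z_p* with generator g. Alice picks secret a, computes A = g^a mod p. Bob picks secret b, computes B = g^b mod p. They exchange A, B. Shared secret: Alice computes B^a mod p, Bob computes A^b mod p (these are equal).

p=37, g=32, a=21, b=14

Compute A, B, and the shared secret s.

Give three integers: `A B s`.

A = 32^21 mod 37  (bits of 21 = 10101)
  bit 0 = 1: r = r^2 * 32 mod 37 = 1^2 * 32 = 1*32 = 32
  bit 1 = 0: r = r^2 mod 37 = 32^2 = 25
  bit 2 = 1: r = r^2 * 32 mod 37 = 25^2 * 32 = 33*32 = 20
  bit 3 = 0: r = r^2 mod 37 = 20^2 = 30
  bit 4 = 1: r = r^2 * 32 mod 37 = 30^2 * 32 = 12*32 = 14
  -> A = 14
B = 32^14 mod 37  (bits of 14 = 1110)
  bit 0 = 1: r = r^2 * 32 mod 37 = 1^2 * 32 = 1*32 = 32
  bit 1 = 1: r = r^2 * 32 mod 37 = 32^2 * 32 = 25*32 = 23
  bit 2 = 1: r = r^2 * 32 mod 37 = 23^2 * 32 = 11*32 = 19
  bit 3 = 0: r = r^2 mod 37 = 19^2 = 28
  -> B = 28
s = B^a = 28^21 mod 37  (bits of 21 = 10101)
  bit 0 = 1: r = r^2 * 28 mod 37 = 1^2 * 28 = 1*28 = 28
  bit 1 = 0: r = r^2 mod 37 = 28^2 = 7
  bit 2 = 1: r = r^2 * 28 mod 37 = 7^2 * 28 = 12*28 = 3
  bit 3 = 0: r = r^2 mod 37 = 3^2 = 9
  bit 4 = 1: r = r^2 * 28 mod 37 = 9^2 * 28 = 7*28 = 11
  -> s = B^a = 11

Answer: 14 28 11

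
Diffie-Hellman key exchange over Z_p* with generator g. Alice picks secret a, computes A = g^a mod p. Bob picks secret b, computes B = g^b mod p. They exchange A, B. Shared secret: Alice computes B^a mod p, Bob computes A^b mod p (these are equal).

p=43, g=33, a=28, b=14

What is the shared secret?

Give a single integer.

A = 33^28 mod 43  (bits of 28 = 11100)
  bit 0 = 1: r = r^2 * 33 mod 43 = 1^2 * 33 = 1*33 = 33
  bit 1 = 1: r = r^2 * 33 mod 43 = 33^2 * 33 = 14*33 = 32
  bit 2 = 1: r = r^2 * 33 mod 43 = 32^2 * 33 = 35*33 = 37
  bit 3 = 0: r = r^2 mod 43 = 37^2 = 36
  bit 4 = 0: r = r^2 mod 43 = 36^2 = 6
  -> A = 6
B = 33^14 mod 43  (bits of 14 = 1110)
  bit 0 = 1: r = r^2 * 33 mod 43 = 1^2 * 33 = 1*33 = 33
  bit 1 = 1: r = r^2 * 33 mod 43 = 33^2 * 33 = 14*33 = 32
  bit 2 = 1: r = r^2 * 33 mod 43 = 32^2 * 33 = 35*33 = 37
  bit 3 = 0: r = r^2 mod 43 = 37^2 = 36
  -> B = 36
s = B^a = 36^28 mod 43  (bits of 28 = 11100)
  bit 0 = 1: r = r^2 * 36 mod 43 = 1^2 * 36 = 1*36 = 36
  bit 1 = 1: r = r^2 * 36 mod 43 = 36^2 * 36 = 6*36 = 1
  bit 2 = 1: r = r^2 * 36 mod 43 = 1^2 * 36 = 1*36 = 36
  bit 3 = 0: r = r^2 mod 43 = 36^2 = 6
  bit 4 = 0: r = r^2 mod 43 = 6^2 = 36
  -> s = B^a = 36

Answer: 36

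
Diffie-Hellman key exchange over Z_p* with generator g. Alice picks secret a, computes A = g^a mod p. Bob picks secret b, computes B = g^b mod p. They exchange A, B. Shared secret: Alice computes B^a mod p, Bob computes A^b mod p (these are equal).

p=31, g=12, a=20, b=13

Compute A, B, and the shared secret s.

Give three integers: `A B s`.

A = 12^20 mod 31  (bits of 20 = 10100)
  bit 0 = 1: r = r^2 * 12 mod 31 = 1^2 * 12 = 1*12 = 12
  bit 1 = 0: r = r^2 mod 31 = 12^2 = 20
  bit 2 = 1: r = r^2 * 12 mod 31 = 20^2 * 12 = 28*12 = 26
  bit 3 = 0: r = r^2 mod 31 = 26^2 = 25
  bit 4 = 0: r = r^2 mod 31 = 25^2 = 5
  -> A = 5
B = 12^13 mod 31  (bits of 13 = 1101)
  bit 0 = 1: r = r^2 * 12 mod 31 = 1^2 * 12 = 1*12 = 12
  bit 1 = 1: r = r^2 * 12 mod 31 = 12^2 * 12 = 20*12 = 23
  bit 2 = 0: r = r^2 mod 31 = 23^2 = 2
  bit 3 = 1: r = r^2 * 12 mod 31 = 2^2 * 12 = 4*12 = 17
  -> B = 17
s = B^a = 17^20 mod 31  (bits of 20 = 10100)
  bit 0 = 1: r = r^2 * 17 mod 31 = 1^2 * 17 = 1*17 = 17
  bit 1 = 0: r = r^2 mod 31 = 17^2 = 10
  bit 2 = 1: r = r^2 * 17 mod 31 = 10^2 * 17 = 7*17 = 26
  bit 3 = 0: r = r^2 mod 31 = 26^2 = 25
  bit 4 = 0: r = r^2 mod 31 = 25^2 = 5
  -> s = B^a = 5

Answer: 5 17 5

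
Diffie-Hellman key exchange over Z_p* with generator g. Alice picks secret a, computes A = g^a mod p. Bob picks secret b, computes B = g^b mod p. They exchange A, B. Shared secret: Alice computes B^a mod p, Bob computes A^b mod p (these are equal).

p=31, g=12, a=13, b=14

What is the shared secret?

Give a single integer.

A = 12^13 mod 31  (bits of 13 = 1101)
  bit 0 = 1: r = r^2 * 12 mod 31 = 1^2 * 12 = 1*12 = 12
  bit 1 = 1: r = r^2 * 12 mod 31 = 12^2 * 12 = 20*12 = 23
  bit 2 = 0: r = r^2 mod 31 = 23^2 = 2
  bit 3 = 1: r = r^2 * 12 mod 31 = 2^2 * 12 = 4*12 = 17
  -> A = 17
B = 12^14 mod 31  (bits of 14 = 1110)
  bit 0 = 1: r = r^2 * 12 mod 31 = 1^2 * 12 = 1*12 = 12
  bit 1 = 1: r = r^2 * 12 mod 31 = 12^2 * 12 = 20*12 = 23
  bit 2 = 1: r = r^2 * 12 mod 31 = 23^2 * 12 = 2*12 = 24
  bit 3 = 0: r = r^2 mod 31 = 24^2 = 18
  -> B = 18
s = B^a = 18^13 mod 31  (bits of 13 = 1101)
  bit 0 = 1: r = r^2 * 18 mod 31 = 1^2 * 18 = 1*18 = 18
  bit 1 = 1: r = r^2 * 18 mod 31 = 18^2 * 18 = 14*18 = 4
  bit 2 = 0: r = r^2 mod 31 = 4^2 = 16
  bit 3 = 1: r = r^2 * 18 mod 31 = 16^2 * 18 = 8*18 = 20
  -> s = B^a = 20

Answer: 20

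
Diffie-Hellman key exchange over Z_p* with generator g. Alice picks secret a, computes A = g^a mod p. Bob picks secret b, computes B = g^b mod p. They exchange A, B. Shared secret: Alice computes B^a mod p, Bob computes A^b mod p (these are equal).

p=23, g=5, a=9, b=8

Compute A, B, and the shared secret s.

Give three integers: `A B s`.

Answer: 11 16 8

Derivation:
A = 5^9 mod 23  (bits of 9 = 1001)
  bit 0 = 1: r = r^2 * 5 mod 23 = 1^2 * 5 = 1*5 = 5
  bit 1 = 0: r = r^2 mod 23 = 5^2 = 2
  bit 2 = 0: r = r^2 mod 23 = 2^2 = 4
  bit 3 = 1: r = r^2 * 5 mod 23 = 4^2 * 5 = 16*5 = 11
  -> A = 11
B = 5^8 mod 23  (bits of 8 = 1000)
  bit 0 = 1: r = r^2 * 5 mod 23 = 1^2 * 5 = 1*5 = 5
  bit 1 = 0: r = r^2 mod 23 = 5^2 = 2
  bit 2 = 0: r = r^2 mod 23 = 2^2 = 4
  bit 3 = 0: r = r^2 mod 23 = 4^2 = 16
  -> B = 16
s = B^a = 16^9 mod 23  (bits of 9 = 1001)
  bit 0 = 1: r = r^2 * 16 mod 23 = 1^2 * 16 = 1*16 = 16
  bit 1 = 0: r = r^2 mod 23 = 16^2 = 3
  bit 2 = 0: r = r^2 mod 23 = 3^2 = 9
  bit 3 = 1: r = r^2 * 16 mod 23 = 9^2 * 16 = 12*16 = 8
  -> s = B^a = 8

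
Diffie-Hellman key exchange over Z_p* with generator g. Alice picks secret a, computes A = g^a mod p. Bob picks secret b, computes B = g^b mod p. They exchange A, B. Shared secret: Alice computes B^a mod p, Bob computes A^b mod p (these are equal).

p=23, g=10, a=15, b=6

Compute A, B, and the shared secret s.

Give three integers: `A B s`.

Answer: 5 6 8

Derivation:
A = 10^15 mod 23  (bits of 15 = 1111)
  bit 0 = 1: r = r^2 * 10 mod 23 = 1^2 * 10 = 1*10 = 10
  bit 1 = 1: r = r^2 * 10 mod 23 = 10^2 * 10 = 8*10 = 11
  bit 2 = 1: r = r^2 * 10 mod 23 = 11^2 * 10 = 6*10 = 14
  bit 3 = 1: r = r^2 * 10 mod 23 = 14^2 * 10 = 12*10 = 5
  -> A = 5
B = 10^6 mod 23  (bits of 6 = 110)
  bit 0 = 1: r = r^2 * 10 mod 23 = 1^2 * 10 = 1*10 = 10
  bit 1 = 1: r = r^2 * 10 mod 23 = 10^2 * 10 = 8*10 = 11
  bit 2 = 0: r = r^2 mod 23 = 11^2 = 6
  -> B = 6
s = B^a = 6^15 mod 23  (bits of 15 = 1111)
  bit 0 = 1: r = r^2 * 6 mod 23 = 1^2 * 6 = 1*6 = 6
  bit 1 = 1: r = r^2 * 6 mod 23 = 6^2 * 6 = 13*6 = 9
  bit 2 = 1: r = r^2 * 6 mod 23 = 9^2 * 6 = 12*6 = 3
  bit 3 = 1: r = r^2 * 6 mod 23 = 3^2 * 6 = 9*6 = 8
  -> s = B^a = 8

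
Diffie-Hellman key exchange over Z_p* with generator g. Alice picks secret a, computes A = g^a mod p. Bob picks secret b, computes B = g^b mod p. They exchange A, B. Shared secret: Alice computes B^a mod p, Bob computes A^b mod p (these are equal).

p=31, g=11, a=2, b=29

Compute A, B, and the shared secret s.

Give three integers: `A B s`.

Answer: 28 17 10

Derivation:
A = 11^2 mod 31  (bits of 2 = 10)
  bit 0 = 1: r = r^2 * 11 mod 31 = 1^2 * 11 = 1*11 = 11
  bit 1 = 0: r = r^2 mod 31 = 11^2 = 28
  -> A = 28
B = 11^29 mod 31  (bits of 29 = 11101)
  bit 0 = 1: r = r^2 * 11 mod 31 = 1^2 * 11 = 1*11 = 11
  bit 1 = 1: r = r^2 * 11 mod 31 = 11^2 * 11 = 28*11 = 29
  bit 2 = 1: r = r^2 * 11 mod 31 = 29^2 * 11 = 4*11 = 13
  bit 3 = 0: r = r^2 mod 31 = 13^2 = 14
  bit 4 = 1: r = r^2 * 11 mod 31 = 14^2 * 11 = 10*11 = 17
  -> B = 17
s = B^a = 17^2 mod 31  (bits of 2 = 10)
  bit 0 = 1: r = r^2 * 17 mod 31 = 1^2 * 17 = 1*17 = 17
  bit 1 = 0: r = r^2 mod 31 = 17^2 = 10
  -> s = B^a = 10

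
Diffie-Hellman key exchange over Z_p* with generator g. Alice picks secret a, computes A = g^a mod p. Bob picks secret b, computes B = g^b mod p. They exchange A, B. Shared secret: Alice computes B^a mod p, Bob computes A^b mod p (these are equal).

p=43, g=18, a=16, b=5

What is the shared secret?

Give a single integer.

A = 18^16 mod 43  (bits of 16 = 10000)
  bit 0 = 1: r = r^2 * 18 mod 43 = 1^2 * 18 = 1*18 = 18
  bit 1 = 0: r = r^2 mod 43 = 18^2 = 23
  bit 2 = 0: r = r^2 mod 43 = 23^2 = 13
  bit 3 = 0: r = r^2 mod 43 = 13^2 = 40
  bit 4 = 0: r = r^2 mod 43 = 40^2 = 9
  -> A = 9
B = 18^5 mod 43  (bits of 5 = 101)
  bit 0 = 1: r = r^2 * 18 mod 43 = 1^2 * 18 = 1*18 = 18
  bit 1 = 0: r = r^2 mod 43 = 18^2 = 23
  bit 2 = 1: r = r^2 * 18 mod 43 = 23^2 * 18 = 13*18 = 19
  -> B = 19
s = B^a = 19^16 mod 43  (bits of 16 = 10000)
  bit 0 = 1: r = r^2 * 19 mod 43 = 1^2 * 19 = 1*19 = 19
  bit 1 = 0: r = r^2 mod 43 = 19^2 = 17
  bit 2 = 0: r = r^2 mod 43 = 17^2 = 31
  bit 3 = 0: r = r^2 mod 43 = 31^2 = 15
  bit 4 = 0: r = r^2 mod 43 = 15^2 = 10
  -> s = B^a = 10

Answer: 10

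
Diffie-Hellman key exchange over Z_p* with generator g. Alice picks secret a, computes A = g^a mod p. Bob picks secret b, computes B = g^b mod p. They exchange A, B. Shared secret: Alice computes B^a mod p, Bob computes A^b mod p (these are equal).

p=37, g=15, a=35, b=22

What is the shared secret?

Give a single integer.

A = 15^35 mod 37  (bits of 35 = 100011)
  bit 0 = 1: r = r^2 * 15 mod 37 = 1^2 * 15 = 1*15 = 15
  bit 1 = 0: r = r^2 mod 37 = 15^2 = 3
  bit 2 = 0: r = r^2 mod 37 = 3^2 = 9
  bit 3 = 0: r = r^2 mod 37 = 9^2 = 7
  bit 4 = 1: r = r^2 * 15 mod 37 = 7^2 * 15 = 12*15 = 32
  bit 5 = 1: r = r^2 * 15 mod 37 = 32^2 * 15 = 25*15 = 5
  -> A = 5
B = 15^22 mod 37  (bits of 22 = 10110)
  bit 0 = 1: r = r^2 * 15 mod 37 = 1^2 * 15 = 1*15 = 15
  bit 1 = 0: r = r^2 mod 37 = 15^2 = 3
  bit 2 = 1: r = r^2 * 15 mod 37 = 3^2 * 15 = 9*15 = 24
  bit 3 = 1: r = r^2 * 15 mod 37 = 24^2 * 15 = 21*15 = 19
  bit 4 = 0: r = r^2 mod 37 = 19^2 = 28
  -> B = 28
s = B^a = 28^35 mod 37  (bits of 35 = 100011)
  bit 0 = 1: r = r^2 * 28 mod 37 = 1^2 * 28 = 1*28 = 28
  bit 1 = 0: r = r^2 mod 37 = 28^2 = 7
  bit 2 = 0: r = r^2 mod 37 = 7^2 = 12
  bit 3 = 0: r = r^2 mod 37 = 12^2 = 33
  bit 4 = 1: r = r^2 * 28 mod 37 = 33^2 * 28 = 16*28 = 4
  bit 5 = 1: r = r^2 * 28 mod 37 = 4^2 * 28 = 16*28 = 4
  -> s = B^a = 4

Answer: 4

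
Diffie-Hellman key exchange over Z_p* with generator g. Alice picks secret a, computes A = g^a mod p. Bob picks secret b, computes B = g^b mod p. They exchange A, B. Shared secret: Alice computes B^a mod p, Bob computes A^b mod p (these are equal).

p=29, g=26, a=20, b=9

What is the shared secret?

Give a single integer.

Answer: 16

Derivation:
A = 26^20 mod 29  (bits of 20 = 10100)
  bit 0 = 1: r = r^2 * 26 mod 29 = 1^2 * 26 = 1*26 = 26
  bit 1 = 0: r = r^2 mod 29 = 26^2 = 9
  bit 2 = 1: r = r^2 * 26 mod 29 = 9^2 * 26 = 23*26 = 18
  bit 3 = 0: r = r^2 mod 29 = 18^2 = 5
  bit 4 = 0: r = r^2 mod 29 = 5^2 = 25
  -> A = 25
B = 26^9 mod 29  (bits of 9 = 1001)
  bit 0 = 1: r = r^2 * 26 mod 29 = 1^2 * 26 = 1*26 = 26
  bit 1 = 0: r = r^2 mod 29 = 26^2 = 9
  bit 2 = 0: r = r^2 mod 29 = 9^2 = 23
  bit 3 = 1: r = r^2 * 26 mod 29 = 23^2 * 26 = 7*26 = 8
  -> B = 8
s = B^a = 8^20 mod 29  (bits of 20 = 10100)
  bit 0 = 1: r = r^2 * 8 mod 29 = 1^2 * 8 = 1*8 = 8
  bit 1 = 0: r = r^2 mod 29 = 8^2 = 6
  bit 2 = 1: r = r^2 * 8 mod 29 = 6^2 * 8 = 7*8 = 27
  bit 3 = 0: r = r^2 mod 29 = 27^2 = 4
  bit 4 = 0: r = r^2 mod 29 = 4^2 = 16
  -> s = B^a = 16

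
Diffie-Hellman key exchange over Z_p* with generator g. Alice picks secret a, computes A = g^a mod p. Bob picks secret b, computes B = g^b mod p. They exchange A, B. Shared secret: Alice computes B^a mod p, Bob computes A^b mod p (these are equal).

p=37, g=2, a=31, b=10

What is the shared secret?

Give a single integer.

Answer: 21

Derivation:
A = 2^31 mod 37  (bits of 31 = 11111)
  bit 0 = 1: r = r^2 * 2 mod 37 = 1^2 * 2 = 1*2 = 2
  bit 1 = 1: r = r^2 * 2 mod 37 = 2^2 * 2 = 4*2 = 8
  bit 2 = 1: r = r^2 * 2 mod 37 = 8^2 * 2 = 27*2 = 17
  bit 3 = 1: r = r^2 * 2 mod 37 = 17^2 * 2 = 30*2 = 23
  bit 4 = 1: r = r^2 * 2 mod 37 = 23^2 * 2 = 11*2 = 22
  -> A = 22
B = 2^10 mod 37  (bits of 10 = 1010)
  bit 0 = 1: r = r^2 * 2 mod 37 = 1^2 * 2 = 1*2 = 2
  bit 1 = 0: r = r^2 mod 37 = 2^2 = 4
  bit 2 = 1: r = r^2 * 2 mod 37 = 4^2 * 2 = 16*2 = 32
  bit 3 = 0: r = r^2 mod 37 = 32^2 = 25
  -> B = 25
s = B^a = 25^31 mod 37  (bits of 31 = 11111)
  bit 0 = 1: r = r^2 * 25 mod 37 = 1^2 * 25 = 1*25 = 25
  bit 1 = 1: r = r^2 * 25 mod 37 = 25^2 * 25 = 33*25 = 11
  bit 2 = 1: r = r^2 * 25 mod 37 = 11^2 * 25 = 10*25 = 28
  bit 3 = 1: r = r^2 * 25 mod 37 = 28^2 * 25 = 7*25 = 27
  bit 4 = 1: r = r^2 * 25 mod 37 = 27^2 * 25 = 26*25 = 21
  -> s = B^a = 21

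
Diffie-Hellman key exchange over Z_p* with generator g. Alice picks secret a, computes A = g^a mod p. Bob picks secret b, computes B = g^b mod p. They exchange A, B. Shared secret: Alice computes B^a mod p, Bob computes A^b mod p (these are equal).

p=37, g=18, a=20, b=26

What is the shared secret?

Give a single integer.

Answer: 33

Derivation:
A = 18^20 mod 37  (bits of 20 = 10100)
  bit 0 = 1: r = r^2 * 18 mod 37 = 1^2 * 18 = 1*18 = 18
  bit 1 = 0: r = r^2 mod 37 = 18^2 = 28
  bit 2 = 1: r = r^2 * 18 mod 37 = 28^2 * 18 = 7*18 = 15
  bit 3 = 0: r = r^2 mod 37 = 15^2 = 3
  bit 4 = 0: r = r^2 mod 37 = 3^2 = 9
  -> A = 9
B = 18^26 mod 37  (bits of 26 = 11010)
  bit 0 = 1: r = r^2 * 18 mod 37 = 1^2 * 18 = 1*18 = 18
  bit 1 = 1: r = r^2 * 18 mod 37 = 18^2 * 18 = 28*18 = 23
  bit 2 = 0: r = r^2 mod 37 = 23^2 = 11
  bit 3 = 1: r = r^2 * 18 mod 37 = 11^2 * 18 = 10*18 = 32
  bit 4 = 0: r = r^2 mod 37 = 32^2 = 25
  -> B = 25
s = B^a = 25^20 mod 37  (bits of 20 = 10100)
  bit 0 = 1: r = r^2 * 25 mod 37 = 1^2 * 25 = 1*25 = 25
  bit 1 = 0: r = r^2 mod 37 = 25^2 = 33
  bit 2 = 1: r = r^2 * 25 mod 37 = 33^2 * 25 = 16*25 = 30
  bit 3 = 0: r = r^2 mod 37 = 30^2 = 12
  bit 4 = 0: r = r^2 mod 37 = 12^2 = 33
  -> s = B^a = 33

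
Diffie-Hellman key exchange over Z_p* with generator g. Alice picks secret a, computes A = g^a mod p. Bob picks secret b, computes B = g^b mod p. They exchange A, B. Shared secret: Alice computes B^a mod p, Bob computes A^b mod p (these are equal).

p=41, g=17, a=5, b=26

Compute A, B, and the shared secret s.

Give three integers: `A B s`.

Answer: 27 33 32

Derivation:
A = 17^5 mod 41  (bits of 5 = 101)
  bit 0 = 1: r = r^2 * 17 mod 41 = 1^2 * 17 = 1*17 = 17
  bit 1 = 0: r = r^2 mod 41 = 17^2 = 2
  bit 2 = 1: r = r^2 * 17 mod 41 = 2^2 * 17 = 4*17 = 27
  -> A = 27
B = 17^26 mod 41  (bits of 26 = 11010)
  bit 0 = 1: r = r^2 * 17 mod 41 = 1^2 * 17 = 1*17 = 17
  bit 1 = 1: r = r^2 * 17 mod 41 = 17^2 * 17 = 2*17 = 34
  bit 2 = 0: r = r^2 mod 41 = 34^2 = 8
  bit 3 = 1: r = r^2 * 17 mod 41 = 8^2 * 17 = 23*17 = 22
  bit 4 = 0: r = r^2 mod 41 = 22^2 = 33
  -> B = 33
s = B^a = 33^5 mod 41  (bits of 5 = 101)
  bit 0 = 1: r = r^2 * 33 mod 41 = 1^2 * 33 = 1*33 = 33
  bit 1 = 0: r = r^2 mod 41 = 33^2 = 23
  bit 2 = 1: r = r^2 * 33 mod 41 = 23^2 * 33 = 37*33 = 32
  -> s = B^a = 32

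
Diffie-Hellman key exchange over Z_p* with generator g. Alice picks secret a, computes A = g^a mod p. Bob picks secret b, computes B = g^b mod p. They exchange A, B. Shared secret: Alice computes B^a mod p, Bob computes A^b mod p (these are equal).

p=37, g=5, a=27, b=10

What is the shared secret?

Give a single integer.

A = 5^27 mod 37  (bits of 27 = 11011)
  bit 0 = 1: r = r^2 * 5 mod 37 = 1^2 * 5 = 1*5 = 5
  bit 1 = 1: r = r^2 * 5 mod 37 = 5^2 * 5 = 25*5 = 14
  bit 2 = 0: r = r^2 mod 37 = 14^2 = 11
  bit 3 = 1: r = r^2 * 5 mod 37 = 11^2 * 5 = 10*5 = 13
  bit 4 = 1: r = r^2 * 5 mod 37 = 13^2 * 5 = 21*5 = 31
  -> A = 31
B = 5^10 mod 37  (bits of 10 = 1010)
  bit 0 = 1: r = r^2 * 5 mod 37 = 1^2 * 5 = 1*5 = 5
  bit 1 = 0: r = r^2 mod 37 = 5^2 = 25
  bit 2 = 1: r = r^2 * 5 mod 37 = 25^2 * 5 = 33*5 = 17
  bit 3 = 0: r = r^2 mod 37 = 17^2 = 30
  -> B = 30
s = B^a = 30^27 mod 37  (bits of 27 = 11011)
  bit 0 = 1: r = r^2 * 30 mod 37 = 1^2 * 30 = 1*30 = 30
  bit 1 = 1: r = r^2 * 30 mod 37 = 30^2 * 30 = 12*30 = 27
  bit 2 = 0: r = r^2 mod 37 = 27^2 = 26
  bit 3 = 1: r = r^2 * 30 mod 37 = 26^2 * 30 = 10*30 = 4
  bit 4 = 1: r = r^2 * 30 mod 37 = 4^2 * 30 = 16*30 = 36
  -> s = B^a = 36

Answer: 36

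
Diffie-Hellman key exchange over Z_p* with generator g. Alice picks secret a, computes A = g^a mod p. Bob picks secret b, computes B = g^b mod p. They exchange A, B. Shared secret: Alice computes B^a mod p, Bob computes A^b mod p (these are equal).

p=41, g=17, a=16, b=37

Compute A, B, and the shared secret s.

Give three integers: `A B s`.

Answer: 10 35 18

Derivation:
A = 17^16 mod 41  (bits of 16 = 10000)
  bit 0 = 1: r = r^2 * 17 mod 41 = 1^2 * 17 = 1*17 = 17
  bit 1 = 0: r = r^2 mod 41 = 17^2 = 2
  bit 2 = 0: r = r^2 mod 41 = 2^2 = 4
  bit 3 = 0: r = r^2 mod 41 = 4^2 = 16
  bit 4 = 0: r = r^2 mod 41 = 16^2 = 10
  -> A = 10
B = 17^37 mod 41  (bits of 37 = 100101)
  bit 0 = 1: r = r^2 * 17 mod 41 = 1^2 * 17 = 1*17 = 17
  bit 1 = 0: r = r^2 mod 41 = 17^2 = 2
  bit 2 = 0: r = r^2 mod 41 = 2^2 = 4
  bit 3 = 1: r = r^2 * 17 mod 41 = 4^2 * 17 = 16*17 = 26
  bit 4 = 0: r = r^2 mod 41 = 26^2 = 20
  bit 5 = 1: r = r^2 * 17 mod 41 = 20^2 * 17 = 31*17 = 35
  -> B = 35
s = B^a = 35^16 mod 41  (bits of 16 = 10000)
  bit 0 = 1: r = r^2 * 35 mod 41 = 1^2 * 35 = 1*35 = 35
  bit 1 = 0: r = r^2 mod 41 = 35^2 = 36
  bit 2 = 0: r = r^2 mod 41 = 36^2 = 25
  bit 3 = 0: r = r^2 mod 41 = 25^2 = 10
  bit 4 = 0: r = r^2 mod 41 = 10^2 = 18
  -> s = B^a = 18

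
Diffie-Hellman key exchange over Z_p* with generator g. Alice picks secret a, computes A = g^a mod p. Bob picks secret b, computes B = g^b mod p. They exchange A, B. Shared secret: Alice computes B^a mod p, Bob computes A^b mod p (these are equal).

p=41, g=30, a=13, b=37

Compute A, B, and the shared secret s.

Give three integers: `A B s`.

Answer: 34 28 30

Derivation:
A = 30^13 mod 41  (bits of 13 = 1101)
  bit 0 = 1: r = r^2 * 30 mod 41 = 1^2 * 30 = 1*30 = 30
  bit 1 = 1: r = r^2 * 30 mod 41 = 30^2 * 30 = 39*30 = 22
  bit 2 = 0: r = r^2 mod 41 = 22^2 = 33
  bit 3 = 1: r = r^2 * 30 mod 41 = 33^2 * 30 = 23*30 = 34
  -> A = 34
B = 30^37 mod 41  (bits of 37 = 100101)
  bit 0 = 1: r = r^2 * 30 mod 41 = 1^2 * 30 = 1*30 = 30
  bit 1 = 0: r = r^2 mod 41 = 30^2 = 39
  bit 2 = 0: r = r^2 mod 41 = 39^2 = 4
  bit 3 = 1: r = r^2 * 30 mod 41 = 4^2 * 30 = 16*30 = 29
  bit 4 = 0: r = r^2 mod 41 = 29^2 = 21
  bit 5 = 1: r = r^2 * 30 mod 41 = 21^2 * 30 = 31*30 = 28
  -> B = 28
s = B^a = 28^13 mod 41  (bits of 13 = 1101)
  bit 0 = 1: r = r^2 * 28 mod 41 = 1^2 * 28 = 1*28 = 28
  bit 1 = 1: r = r^2 * 28 mod 41 = 28^2 * 28 = 5*28 = 17
  bit 2 = 0: r = r^2 mod 41 = 17^2 = 2
  bit 3 = 1: r = r^2 * 28 mod 41 = 2^2 * 28 = 4*28 = 30
  -> s = B^a = 30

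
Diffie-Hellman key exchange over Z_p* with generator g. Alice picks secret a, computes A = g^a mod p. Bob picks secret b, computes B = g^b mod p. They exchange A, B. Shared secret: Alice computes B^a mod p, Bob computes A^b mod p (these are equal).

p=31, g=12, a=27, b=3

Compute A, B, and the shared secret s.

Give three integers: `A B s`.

A = 12^27 mod 31  (bits of 27 = 11011)
  bit 0 = 1: r = r^2 * 12 mod 31 = 1^2 * 12 = 1*12 = 12
  bit 1 = 1: r = r^2 * 12 mod 31 = 12^2 * 12 = 20*12 = 23
  bit 2 = 0: r = r^2 mod 31 = 23^2 = 2
  bit 3 = 1: r = r^2 * 12 mod 31 = 2^2 * 12 = 4*12 = 17
  bit 4 = 1: r = r^2 * 12 mod 31 = 17^2 * 12 = 10*12 = 27
  -> A = 27
B = 12^3 mod 31  (bits of 3 = 11)
  bit 0 = 1: r = r^2 * 12 mod 31 = 1^2 * 12 = 1*12 = 12
  bit 1 = 1: r = r^2 * 12 mod 31 = 12^2 * 12 = 20*12 = 23
  -> B = 23
s = B^a = 23^27 mod 31  (bits of 27 = 11011)
  bit 0 = 1: r = r^2 * 23 mod 31 = 1^2 * 23 = 1*23 = 23
  bit 1 = 1: r = r^2 * 23 mod 31 = 23^2 * 23 = 2*23 = 15
  bit 2 = 0: r = r^2 mod 31 = 15^2 = 8
  bit 3 = 1: r = r^2 * 23 mod 31 = 8^2 * 23 = 2*23 = 15
  bit 4 = 1: r = r^2 * 23 mod 31 = 15^2 * 23 = 8*23 = 29
  -> s = B^a = 29

Answer: 27 23 29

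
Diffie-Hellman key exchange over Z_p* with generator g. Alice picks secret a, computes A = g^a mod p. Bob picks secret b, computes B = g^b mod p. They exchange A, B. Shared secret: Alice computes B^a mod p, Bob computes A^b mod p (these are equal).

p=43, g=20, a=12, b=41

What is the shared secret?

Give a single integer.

Answer: 35

Derivation:
A = 20^12 mod 43  (bits of 12 = 1100)
  bit 0 = 1: r = r^2 * 20 mod 43 = 1^2 * 20 = 1*20 = 20
  bit 1 = 1: r = r^2 * 20 mod 43 = 20^2 * 20 = 13*20 = 2
  bit 2 = 0: r = r^2 mod 43 = 2^2 = 4
  bit 3 = 0: r = r^2 mod 43 = 4^2 = 16
  -> A = 16
B = 20^41 mod 43  (bits of 41 = 101001)
  bit 0 = 1: r = r^2 * 20 mod 43 = 1^2 * 20 = 1*20 = 20
  bit 1 = 0: r = r^2 mod 43 = 20^2 = 13
  bit 2 = 1: r = r^2 * 20 mod 43 = 13^2 * 20 = 40*20 = 26
  bit 3 = 0: r = r^2 mod 43 = 26^2 = 31
  bit 4 = 0: r = r^2 mod 43 = 31^2 = 15
  bit 5 = 1: r = r^2 * 20 mod 43 = 15^2 * 20 = 10*20 = 28
  -> B = 28
s = B^a = 28^12 mod 43  (bits of 12 = 1100)
  bit 0 = 1: r = r^2 * 28 mod 43 = 1^2 * 28 = 1*28 = 28
  bit 1 = 1: r = r^2 * 28 mod 43 = 28^2 * 28 = 10*28 = 22
  bit 2 = 0: r = r^2 mod 43 = 22^2 = 11
  bit 3 = 0: r = r^2 mod 43 = 11^2 = 35
  -> s = B^a = 35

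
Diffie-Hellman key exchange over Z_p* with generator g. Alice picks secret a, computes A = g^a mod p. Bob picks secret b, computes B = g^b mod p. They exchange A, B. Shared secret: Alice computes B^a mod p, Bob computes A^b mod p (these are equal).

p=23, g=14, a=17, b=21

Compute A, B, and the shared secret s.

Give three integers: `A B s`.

A = 14^17 mod 23  (bits of 17 = 10001)
  bit 0 = 1: r = r^2 * 14 mod 23 = 1^2 * 14 = 1*14 = 14
  bit 1 = 0: r = r^2 mod 23 = 14^2 = 12
  bit 2 = 0: r = r^2 mod 23 = 12^2 = 6
  bit 3 = 0: r = r^2 mod 23 = 6^2 = 13
  bit 4 = 1: r = r^2 * 14 mod 23 = 13^2 * 14 = 8*14 = 20
  -> A = 20
B = 14^21 mod 23  (bits of 21 = 10101)
  bit 0 = 1: r = r^2 * 14 mod 23 = 1^2 * 14 = 1*14 = 14
  bit 1 = 0: r = r^2 mod 23 = 14^2 = 12
  bit 2 = 1: r = r^2 * 14 mod 23 = 12^2 * 14 = 6*14 = 15
  bit 3 = 0: r = r^2 mod 23 = 15^2 = 18
  bit 4 = 1: r = r^2 * 14 mod 23 = 18^2 * 14 = 2*14 = 5
  -> B = 5
s = B^a = 5^17 mod 23  (bits of 17 = 10001)
  bit 0 = 1: r = r^2 * 5 mod 23 = 1^2 * 5 = 1*5 = 5
  bit 1 = 0: r = r^2 mod 23 = 5^2 = 2
  bit 2 = 0: r = r^2 mod 23 = 2^2 = 4
  bit 3 = 0: r = r^2 mod 23 = 4^2 = 16
  bit 4 = 1: r = r^2 * 5 mod 23 = 16^2 * 5 = 3*5 = 15
  -> s = B^a = 15

Answer: 20 5 15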